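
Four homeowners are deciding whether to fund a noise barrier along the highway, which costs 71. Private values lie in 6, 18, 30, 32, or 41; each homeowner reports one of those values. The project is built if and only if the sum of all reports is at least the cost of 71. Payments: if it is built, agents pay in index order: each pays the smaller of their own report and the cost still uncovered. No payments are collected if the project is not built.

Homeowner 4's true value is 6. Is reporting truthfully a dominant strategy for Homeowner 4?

Check each profile of the others' reports and compare truth against every alternative report.
Others report (6, 6, 41): truth gives 0, best alternative gives -12.
Others report (6, 41, 6): truth gives 0, best alternative gives -12.
Others report (41, 6, 6): truth gives 0, best alternative gives -12.
Others report (6, 18, 30): truth gives 0, best alternative gives -11.
Others report (6, 30, 18): truth gives 0, best alternative gives -11.
Others report (18, 6, 30): truth gives 0, best alternative gives -11.
(Remaining 119 profiles checked similarly; truth is weakly best in each.)
In every case the truthful report is at least as good as any alternative, so it is a dominant strategy.

Yes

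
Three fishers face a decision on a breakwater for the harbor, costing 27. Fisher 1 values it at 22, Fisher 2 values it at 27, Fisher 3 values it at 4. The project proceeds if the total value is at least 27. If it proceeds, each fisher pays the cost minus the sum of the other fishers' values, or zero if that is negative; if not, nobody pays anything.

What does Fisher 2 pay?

1

Total value 53 ≥ cost 27, so the project is built.
The other fishers' values sum to 26.
Cost minus that sum is 27 - 26 = 1.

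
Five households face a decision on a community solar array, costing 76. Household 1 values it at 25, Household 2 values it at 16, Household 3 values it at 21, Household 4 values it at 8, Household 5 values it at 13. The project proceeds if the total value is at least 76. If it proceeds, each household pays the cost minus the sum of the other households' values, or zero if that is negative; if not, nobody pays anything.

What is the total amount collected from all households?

48

Total value 83 ≥ cost 76, so it is built.
Household 1: others sum to 58; max(0, 76 - 58) = 18.
Household 2: others sum to 67; max(0, 76 - 67) = 9.
Household 3: others sum to 62; max(0, 76 - 62) = 14.
Household 4: others sum to 75; max(0, 76 - 75) = 1.
Household 5: others sum to 70; max(0, 76 - 70) = 6.
Total collected = 18 + 9 + 14 + 1 + 6 = 48.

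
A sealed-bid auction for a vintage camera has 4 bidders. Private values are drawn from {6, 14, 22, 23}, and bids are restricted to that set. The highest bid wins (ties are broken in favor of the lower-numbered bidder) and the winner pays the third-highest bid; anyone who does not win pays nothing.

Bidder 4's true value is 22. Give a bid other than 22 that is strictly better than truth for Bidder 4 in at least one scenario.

Suppose Bidder 1 bids 6, Bidder 2 bids 6 and Bidder 3 bids 22.
Bid 22: loses, pays 0, utility 0.
Bid 23: wins, pays 6, utility 22 - 6 = 16.
So bidding 23 beats truth here (16 > 0).

23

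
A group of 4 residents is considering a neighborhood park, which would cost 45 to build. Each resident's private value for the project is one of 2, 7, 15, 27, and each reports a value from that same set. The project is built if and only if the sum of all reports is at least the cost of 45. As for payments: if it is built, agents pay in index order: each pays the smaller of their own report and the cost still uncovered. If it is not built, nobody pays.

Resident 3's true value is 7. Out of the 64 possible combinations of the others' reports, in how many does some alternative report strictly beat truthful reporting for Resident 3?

22

Others report (2, 15, 27): truth gives 0; report 2 gives 5 > 0. Violating.
Others report (2, 27, 15): truth gives 0; report 2 gives 5 > 0. Violating.
Others report (2, 27, 27): truth gives 0; report 2 gives 5 > 0. Violating.
Others report (7, 15, 27): truth gives 0; report 2 gives 5 > 0. Violating.
Others report (2, 2, 2): truth gives 0; no alternative beats it.
Others report (2, 2, 7): truth gives 0; no alternative beats it.
(Checking all 64 profiles: 22 have a profitable deviation, 42 do not.)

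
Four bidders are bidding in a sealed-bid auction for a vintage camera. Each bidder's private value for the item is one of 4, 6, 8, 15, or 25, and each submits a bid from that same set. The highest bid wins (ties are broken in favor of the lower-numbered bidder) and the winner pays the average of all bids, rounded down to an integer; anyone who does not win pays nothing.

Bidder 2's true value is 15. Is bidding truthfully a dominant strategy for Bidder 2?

No

Consider the case where Bidder 1 bids 4, Bidder 3 bids 4 and Bidder 4 bids 4.
Truthful bid 15: wins, pays 6, utility 15 - 6 = 9.
Bid 6 instead: wins, pays 4, utility 15 - 4 = 11.
Since 11 > 9, bidding 6 is strictly better here, so truthful bidding is not dominant.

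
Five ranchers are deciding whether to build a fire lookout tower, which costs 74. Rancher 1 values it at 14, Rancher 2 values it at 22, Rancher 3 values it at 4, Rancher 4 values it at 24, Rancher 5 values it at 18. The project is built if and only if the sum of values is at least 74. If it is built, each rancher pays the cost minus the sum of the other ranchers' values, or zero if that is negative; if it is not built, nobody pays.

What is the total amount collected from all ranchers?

Total value 82 ≥ cost 74, so it is built.
Rancher 1: others sum to 68; max(0, 74 - 68) = 6.
Rancher 2: others sum to 60; max(0, 74 - 60) = 14.
Rancher 3: others sum to 78; max(0, 74 - 78) = 0.
Rancher 4: others sum to 58; max(0, 74 - 58) = 16.
Rancher 5: others sum to 64; max(0, 74 - 64) = 10.
Total collected = 6 + 14 + 0 + 16 + 10 = 46.

46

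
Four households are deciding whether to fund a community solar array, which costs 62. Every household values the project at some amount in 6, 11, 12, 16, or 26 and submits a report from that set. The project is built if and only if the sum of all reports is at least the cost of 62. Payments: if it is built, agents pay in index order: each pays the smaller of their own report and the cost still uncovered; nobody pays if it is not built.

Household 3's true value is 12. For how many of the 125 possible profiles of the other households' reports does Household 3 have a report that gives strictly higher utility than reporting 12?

28

Others report (6, 26, 26): truth gives 0; report 6 gives 6 > 0. Violating.
Others report (11, 16, 26): truth gives 0; report 11 gives 1 > 0. Violating.
Others report (11, 26, 16): truth gives 0; report 11 gives 1 > 0. Violating.
Others report (11, 26, 26): truth gives 0; report 6 gives 6 > 0. Violating.
Others report (6, 6, 6): truth gives 0; no alternative beats it.
Others report (6, 6, 11): truth gives 0; no alternative beats it.
(Checking all 125 profiles: 28 have a profitable deviation, 97 do not.)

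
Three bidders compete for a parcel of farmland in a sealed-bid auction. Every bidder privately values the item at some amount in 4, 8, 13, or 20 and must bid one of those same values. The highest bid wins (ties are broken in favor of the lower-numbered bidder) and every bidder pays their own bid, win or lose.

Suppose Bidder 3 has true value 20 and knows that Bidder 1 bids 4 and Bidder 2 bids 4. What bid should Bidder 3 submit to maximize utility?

Bid 4: loses but pays 4, utility -4.
Bid 8: wins, pays 8, utility 20 - 8 = 12.
Bid 13: wins, pays 13, utility 20 - 13 = 7.
Bid 20: wins, pays 20, utility 20 - 20 = 0.
The best choice is 8 with utility 12.

8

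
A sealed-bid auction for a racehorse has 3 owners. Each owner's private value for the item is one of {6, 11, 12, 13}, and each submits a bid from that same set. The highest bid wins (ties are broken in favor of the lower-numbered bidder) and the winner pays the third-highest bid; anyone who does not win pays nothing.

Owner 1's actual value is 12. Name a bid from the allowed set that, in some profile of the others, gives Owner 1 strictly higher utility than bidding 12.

13

Suppose Owner 2 bids 6 and Owner 3 bids 13.
Bid 12: loses, pays 0, utility 0.
Bid 13: wins, pays 6, utility 12 - 6 = 6.
So bidding 13 beats truth here (6 > 0).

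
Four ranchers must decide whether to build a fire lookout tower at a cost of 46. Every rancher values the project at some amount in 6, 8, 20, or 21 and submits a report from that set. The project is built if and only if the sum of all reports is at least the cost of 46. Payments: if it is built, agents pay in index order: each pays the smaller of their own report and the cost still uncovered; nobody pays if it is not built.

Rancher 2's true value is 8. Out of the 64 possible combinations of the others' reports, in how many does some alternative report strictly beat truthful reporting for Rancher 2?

32

Others report (6, 20, 20): truth gives 0; report 6 gives 2 > 0. Violating.
Others report (6, 20, 21): truth gives 0; report 6 gives 2 > 0. Violating.
Others report (6, 21, 20): truth gives 0; report 6 gives 2 > 0. Violating.
Others report (6, 21, 21): truth gives 0; report 6 gives 2 > 0. Violating.
Others report (6, 6, 6): truth gives 0; no alternative beats it.
Others report (6, 6, 8): truth gives 0; no alternative beats it.
(Checking all 64 profiles: 32 have a profitable deviation, 32 do not.)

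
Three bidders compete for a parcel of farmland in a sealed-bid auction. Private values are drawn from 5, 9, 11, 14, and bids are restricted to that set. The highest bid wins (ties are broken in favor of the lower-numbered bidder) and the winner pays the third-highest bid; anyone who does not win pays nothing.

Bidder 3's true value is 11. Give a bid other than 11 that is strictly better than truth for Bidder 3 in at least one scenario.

14

Suppose Bidder 1 bids 5 and Bidder 2 bids 11.
Bid 11: loses, pays 0, utility 0.
Bid 14: wins, pays 5, utility 11 - 5 = 6.
So bidding 14 beats truth here (6 > 0).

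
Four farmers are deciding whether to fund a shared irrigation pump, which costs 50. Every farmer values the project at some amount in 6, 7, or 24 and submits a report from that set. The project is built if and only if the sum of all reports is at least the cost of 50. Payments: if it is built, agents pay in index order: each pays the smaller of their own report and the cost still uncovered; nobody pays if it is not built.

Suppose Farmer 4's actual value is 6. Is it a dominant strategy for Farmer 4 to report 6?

Check each profile of the others' reports and compare truth against every alternative report.
Others report (6, 24, 24): truth gives 6, best alternative gives 6.
Others report (7, 24, 24): truth gives 6, best alternative gives 6.
Others report (24, 6, 24): truth gives 6, best alternative gives 6.
Others report (24, 7, 24): truth gives 6, best alternative gives 6.
Others report (24, 24, 6): truth gives 6, best alternative gives 6.
Others report (24, 24, 7): truth gives 6, best alternative gives 6.
(Remaining 21 profiles checked similarly; truth is weakly best in each.)
In every case the truthful report is at least as good as any alternative, so it is a dominant strategy.

Yes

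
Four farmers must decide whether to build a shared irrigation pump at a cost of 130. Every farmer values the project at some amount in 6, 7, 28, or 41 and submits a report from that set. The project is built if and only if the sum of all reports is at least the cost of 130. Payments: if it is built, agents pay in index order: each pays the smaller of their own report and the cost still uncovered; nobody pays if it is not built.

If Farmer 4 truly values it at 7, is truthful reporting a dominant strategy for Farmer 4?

Check each profile of the others' reports and compare truth against every alternative report.
Others report (6, 6, 6): truth gives 0, best alternative gives 0.
Others report (6, 6, 7): truth gives 0, best alternative gives 0.
Others report (6, 6, 28): truth gives 0, best alternative gives 0.
Others report (6, 6, 41): truth gives 0, best alternative gives 0.
Others report (6, 7, 6): truth gives 0, best alternative gives 0.
Others report (6, 7, 7): truth gives 0, best alternative gives 0.
(Remaining 58 profiles checked similarly; truth is weakly best in each.)
In every case the truthful report is at least as good as any alternative, so it is a dominant strategy.

Yes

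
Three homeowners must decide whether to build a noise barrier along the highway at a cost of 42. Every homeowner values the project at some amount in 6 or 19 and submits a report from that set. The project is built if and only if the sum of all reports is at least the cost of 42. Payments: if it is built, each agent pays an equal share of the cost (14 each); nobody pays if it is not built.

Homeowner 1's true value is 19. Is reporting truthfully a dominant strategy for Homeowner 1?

Yes

Check each profile of the others' reports and compare truth against every alternative report.
Others report (6, 19): truth gives 5, best alternative gives 0.
Others report (19, 6): truth gives 5, best alternative gives 0.
Others report (19, 19): truth gives 5, best alternative gives 5.
Others report (6, 6): truth gives 0, best alternative gives 0.
In every case the truthful report is at least as good as any alternative, so it is a dominant strategy.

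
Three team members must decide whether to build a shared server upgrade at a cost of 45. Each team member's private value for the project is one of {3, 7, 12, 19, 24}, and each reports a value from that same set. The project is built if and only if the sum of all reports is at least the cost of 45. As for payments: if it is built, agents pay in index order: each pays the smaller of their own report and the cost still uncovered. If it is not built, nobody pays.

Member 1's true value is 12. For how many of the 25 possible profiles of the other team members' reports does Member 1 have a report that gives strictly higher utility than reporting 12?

4

Others report (19, 19): truth gives 0; report 7 gives 5 > 0. Violating.
Others report (19, 24): truth gives 0; report 3 gives 9 > 0. Violating.
Others report (24, 19): truth gives 0; report 3 gives 9 > 0. Violating.
Others report (24, 24): truth gives 0; report 3 gives 9 > 0. Violating.
Others report (3, 3): truth gives 0; no alternative beats it.
Others report (3, 7): truth gives 0; no alternative beats it.
(Checking all 25 profiles: 4 have a profitable deviation, 21 do not.)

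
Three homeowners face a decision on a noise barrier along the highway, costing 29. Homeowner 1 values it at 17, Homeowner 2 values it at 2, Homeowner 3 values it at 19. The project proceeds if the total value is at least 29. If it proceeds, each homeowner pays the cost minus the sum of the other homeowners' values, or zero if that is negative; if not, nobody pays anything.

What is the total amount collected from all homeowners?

18

Total value 38 ≥ cost 29, so it is built.
Homeowner 1: others sum to 21; max(0, 29 - 21) = 8.
Homeowner 2: others sum to 36; max(0, 29 - 36) = 0.
Homeowner 3: others sum to 19; max(0, 29 - 19) = 10.
Total collected = 8 + 0 + 10 = 18.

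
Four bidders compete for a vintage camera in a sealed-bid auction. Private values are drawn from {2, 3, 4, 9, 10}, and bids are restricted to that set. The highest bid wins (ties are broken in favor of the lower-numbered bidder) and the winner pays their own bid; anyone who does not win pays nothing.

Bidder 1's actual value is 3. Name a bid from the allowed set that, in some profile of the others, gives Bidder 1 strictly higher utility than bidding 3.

Suppose Bidder 2 bids 2, Bidder 3 bids 2 and Bidder 4 bids 2.
Bid 3: wins, pays 3, utility 3 - 3 = 0.
Bid 2: wins, pays 2, utility 3 - 2 = 1.
So bidding 2 beats truth here (1 > 0).

2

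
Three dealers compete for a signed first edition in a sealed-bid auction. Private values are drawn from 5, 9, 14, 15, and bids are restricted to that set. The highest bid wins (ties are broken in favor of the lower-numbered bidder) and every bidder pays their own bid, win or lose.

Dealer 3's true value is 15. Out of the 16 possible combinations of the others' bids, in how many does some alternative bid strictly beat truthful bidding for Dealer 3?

11

Others bid (5, 5): truth gives 0; bid 9 gives 6 > 0. Violating.
Others bid (5, 9): truth gives 0; bid 14 gives 1 > 0. Violating.
Others bid (5, 15): truth gives -15; bid 5 gives -5 > -15. Violating.
Others bid (9, 5): truth gives 0; bid 14 gives 1 > 0. Violating.
Others bid (5, 14): truth gives 0; no alternative beats it.
Others bid (9, 14): truth gives 0; no alternative beats it.
(Checking all 16 profiles: 11 have a profitable deviation, 5 do not.)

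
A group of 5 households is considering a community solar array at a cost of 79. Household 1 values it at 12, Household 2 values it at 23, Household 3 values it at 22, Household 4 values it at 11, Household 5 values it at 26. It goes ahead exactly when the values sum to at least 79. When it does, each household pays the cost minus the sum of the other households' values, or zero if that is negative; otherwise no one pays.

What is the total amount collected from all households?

Total value 94 ≥ cost 79, so it is built.
Household 1: others sum to 82; max(0, 79 - 82) = 0.
Household 2: others sum to 71; max(0, 79 - 71) = 8.
Household 3: others sum to 72; max(0, 79 - 72) = 7.
Household 4: others sum to 83; max(0, 79 - 83) = 0.
Household 5: others sum to 68; max(0, 79 - 68) = 11.
Total collected = 0 + 8 + 7 + 0 + 11 = 26.

26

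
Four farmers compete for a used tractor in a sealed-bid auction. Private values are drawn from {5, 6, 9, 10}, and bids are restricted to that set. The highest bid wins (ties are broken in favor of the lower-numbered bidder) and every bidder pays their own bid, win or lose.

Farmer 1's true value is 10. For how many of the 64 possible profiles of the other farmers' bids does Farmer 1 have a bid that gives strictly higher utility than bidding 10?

Others bid (5, 5, 5): truth gives 0; bid 5 gives 5 > 0. Violating.
Others bid (5, 5, 6): truth gives 0; bid 6 gives 4 > 0. Violating.
Others bid (5, 5, 9): truth gives 0; bid 9 gives 1 > 0. Violating.
Others bid (5, 6, 5): truth gives 0; bid 6 gives 4 > 0. Violating.
Others bid (5, 5, 10): truth gives 0; no alternative beats it.
Others bid (5, 6, 10): truth gives 0; no alternative beats it.
(Checking all 64 profiles: 27 have a profitable deviation, 37 do not.)

27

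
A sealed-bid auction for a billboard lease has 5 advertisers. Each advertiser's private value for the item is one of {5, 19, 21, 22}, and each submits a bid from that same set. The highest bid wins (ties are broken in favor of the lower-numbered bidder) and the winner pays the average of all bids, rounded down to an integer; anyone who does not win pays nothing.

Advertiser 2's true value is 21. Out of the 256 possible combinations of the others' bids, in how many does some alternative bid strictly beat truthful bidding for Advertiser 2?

Others bid (5, 5, 5, 5): truth gives 13; bid 19 gives 14 > 13. Violating.
Others bid (5, 5, 5, 19): truth gives 10; bid 19 gives 11 > 10. Violating.
Others bid (5, 5, 5, 22): truth gives 0; bid 22 gives 10 > 0. Violating.
Others bid (5, 5, 19, 5): truth gives 10; bid 19 gives 11 > 10. Violating.
Others bid (5, 5, 5, 21): truth gives 10; no alternative beats it.
Others bid (5, 5, 19, 19): truth gives 8; no alternative beats it.
(Checking all 256 profiles: 118 have a profitable deviation, 138 do not.)

118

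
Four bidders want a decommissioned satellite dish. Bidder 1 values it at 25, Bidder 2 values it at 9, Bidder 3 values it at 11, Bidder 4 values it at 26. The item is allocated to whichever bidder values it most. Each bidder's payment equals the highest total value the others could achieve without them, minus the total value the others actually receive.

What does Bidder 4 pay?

Bidder 4 has the highest value and receives the item.
Without Bidder 4, the item would go to the next-highest value, 25, so the others could achieve 25.
With Bidder 4 present and winning, the others receive nothing, so their total is 0.
Payment = 25 - 0 = 25.

25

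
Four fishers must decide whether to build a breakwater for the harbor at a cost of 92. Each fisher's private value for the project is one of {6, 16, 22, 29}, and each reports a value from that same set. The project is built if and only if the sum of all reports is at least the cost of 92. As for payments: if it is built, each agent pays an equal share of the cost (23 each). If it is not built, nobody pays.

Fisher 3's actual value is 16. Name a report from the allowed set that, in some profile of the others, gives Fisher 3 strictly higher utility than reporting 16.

6

Suppose Fisher 1 reports 22, Fisher 2 reports 29 and Fisher 4 reports 29.
Report 16: project built, pays 23, utility 16 - 23 = -7.
Report 6: project not built, utility 0.
So reporting 6 beats truth here (0 > -7).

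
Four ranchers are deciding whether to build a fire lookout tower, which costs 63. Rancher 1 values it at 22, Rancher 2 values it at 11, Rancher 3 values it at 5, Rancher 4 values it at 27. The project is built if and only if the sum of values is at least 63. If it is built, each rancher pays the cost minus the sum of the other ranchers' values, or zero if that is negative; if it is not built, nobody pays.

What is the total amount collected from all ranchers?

Total value 65 ≥ cost 63, so it is built.
Rancher 1: others sum to 43; max(0, 63 - 43) = 20.
Rancher 2: others sum to 54; max(0, 63 - 54) = 9.
Rancher 3: others sum to 60; max(0, 63 - 60) = 3.
Rancher 4: others sum to 38; max(0, 63 - 38) = 25.
Total collected = 20 + 9 + 3 + 25 = 57.

57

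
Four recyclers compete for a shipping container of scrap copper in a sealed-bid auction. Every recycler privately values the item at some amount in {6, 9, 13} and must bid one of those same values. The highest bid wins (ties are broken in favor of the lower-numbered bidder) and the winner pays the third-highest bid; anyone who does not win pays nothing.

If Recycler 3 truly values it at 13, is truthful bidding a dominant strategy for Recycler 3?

Yes

Check each profile of the others' bids and compare truth against every alternative bid.
Others bid (6, 6, 13): truth gives 7, best alternative gives 0.
Others bid (6, 9, 6): truth gives 7, best alternative gives 0.
Others bid (9, 6, 6): truth gives 7, best alternative gives 0.
Others bid (6, 9, 9): truth gives 4, best alternative gives 0.
Others bid (6, 9, 13): truth gives 4, best alternative gives 0.
Others bid (9, 6, 9): truth gives 4, best alternative gives 0.
(Remaining 21 profiles checked similarly; truth is weakly best in each.)
In every case the truthful bid is at least as good as any alternative, so it is a dominant strategy.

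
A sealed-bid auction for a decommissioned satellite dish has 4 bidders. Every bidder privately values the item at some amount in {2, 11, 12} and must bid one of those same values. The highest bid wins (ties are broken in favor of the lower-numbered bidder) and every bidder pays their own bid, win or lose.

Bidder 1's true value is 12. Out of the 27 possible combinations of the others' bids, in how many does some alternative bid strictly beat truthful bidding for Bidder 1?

8

Others bid (2, 2, 2): truth gives 0; bid 2 gives 10 > 0. Violating.
Others bid (2, 2, 11): truth gives 0; bid 11 gives 1 > 0. Violating.
Others bid (2, 11, 2): truth gives 0; bid 11 gives 1 > 0. Violating.
Others bid (2, 11, 11): truth gives 0; bid 11 gives 1 > 0. Violating.
Others bid (2, 2, 12): truth gives 0; no alternative beats it.
Others bid (2, 11, 12): truth gives 0; no alternative beats it.
(Checking all 27 profiles: 8 have a profitable deviation, 19 do not.)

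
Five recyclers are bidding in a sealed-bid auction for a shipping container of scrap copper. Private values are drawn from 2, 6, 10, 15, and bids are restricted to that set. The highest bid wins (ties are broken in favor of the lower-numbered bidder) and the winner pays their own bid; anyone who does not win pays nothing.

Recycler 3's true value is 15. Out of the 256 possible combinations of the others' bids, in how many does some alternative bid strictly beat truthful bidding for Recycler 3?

Others bid (2, 2, 2, 2): truth gives 0; bid 6 gives 9 > 0. Violating.
Others bid (2, 2, 2, 6): truth gives 0; bid 6 gives 9 > 0. Violating.
Others bid (2, 2, 2, 10): truth gives 0; bid 10 gives 5 > 0. Violating.
Others bid (2, 2, 6, 2): truth gives 0; bid 6 gives 9 > 0. Violating.
Others bid (2, 2, 2, 15): truth gives 0; no alternative beats it.
Others bid (2, 2, 6, 15): truth gives 0; no alternative beats it.
(Checking all 256 profiles: 36 have a profitable deviation, 220 do not.)

36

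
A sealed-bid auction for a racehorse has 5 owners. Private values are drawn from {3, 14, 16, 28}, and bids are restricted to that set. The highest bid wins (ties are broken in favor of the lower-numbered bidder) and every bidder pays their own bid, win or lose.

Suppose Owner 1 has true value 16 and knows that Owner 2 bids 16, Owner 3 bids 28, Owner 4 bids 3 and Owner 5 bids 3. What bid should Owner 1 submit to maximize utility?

Bid 3: loses but pays 3, utility -3.
Bid 14: loses but pays 14, utility -14.
Bid 16: loses but pays 16, utility -16.
Bid 28: wins, pays 28, utility 16 - 28 = -12.
The best choice is 3 with utility -3.

3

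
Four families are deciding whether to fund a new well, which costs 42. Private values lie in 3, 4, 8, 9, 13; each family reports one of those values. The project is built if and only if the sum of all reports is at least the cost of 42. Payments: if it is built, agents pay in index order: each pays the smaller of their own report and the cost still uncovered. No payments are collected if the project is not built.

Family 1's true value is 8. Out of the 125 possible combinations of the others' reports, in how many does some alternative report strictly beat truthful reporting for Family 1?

Others report (13, 13, 13): truth gives 0; report 3 gives 5 > 0. Violating.
Others report (3, 3, 3): truth gives 0; no alternative beats it.
Others report (3, 3, 4): truth gives 0; no alternative beats it.
(Checking all 125 profiles: 1 has a profitable deviation, 124 do not.)

1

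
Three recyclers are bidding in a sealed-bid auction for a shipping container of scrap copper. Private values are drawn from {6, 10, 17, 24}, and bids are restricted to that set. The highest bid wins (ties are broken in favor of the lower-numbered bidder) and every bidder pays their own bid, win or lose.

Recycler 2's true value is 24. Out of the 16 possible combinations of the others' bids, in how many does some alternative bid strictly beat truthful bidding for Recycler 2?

10

Others bid (6, 6): truth gives 0; bid 10 gives 14 > 0. Violating.
Others bid (6, 10): truth gives 0; bid 10 gives 14 > 0. Violating.
Others bid (6, 17): truth gives 0; bid 17 gives 7 > 0. Violating.
Others bid (10, 6): truth gives 0; bid 17 gives 7 > 0. Violating.
Others bid (6, 24): truth gives 0; no alternative beats it.
Others bid (10, 24): truth gives 0; no alternative beats it.
(Checking all 16 profiles: 10 have a profitable deviation, 6 do not.)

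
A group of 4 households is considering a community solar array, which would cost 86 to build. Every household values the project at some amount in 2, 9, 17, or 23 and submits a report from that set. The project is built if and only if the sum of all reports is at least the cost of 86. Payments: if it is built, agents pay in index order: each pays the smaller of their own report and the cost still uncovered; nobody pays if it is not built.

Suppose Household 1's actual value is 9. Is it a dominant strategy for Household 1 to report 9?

Check each profile of the others' reports and compare truth against every alternative report.
Others report (2, 2, 2): truth gives 0, best alternative gives 0.
Others report (2, 2, 9): truth gives 0, best alternative gives 0.
Others report (2, 2, 17): truth gives 0, best alternative gives 0.
Others report (2, 2, 23): truth gives 0, best alternative gives 0.
Others report (2, 9, 2): truth gives 0, best alternative gives 0.
Others report (2, 9, 9): truth gives 0, best alternative gives 0.
(Remaining 58 profiles checked similarly; truth is weakly best in each.)
In every case the truthful report is at least as good as any alternative, so it is a dominant strategy.

Yes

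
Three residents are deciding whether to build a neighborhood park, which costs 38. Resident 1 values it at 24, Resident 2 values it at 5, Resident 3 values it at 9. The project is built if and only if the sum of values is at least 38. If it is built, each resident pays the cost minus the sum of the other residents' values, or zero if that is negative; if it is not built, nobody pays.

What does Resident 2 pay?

5

Total value 38 ≥ cost 38, so the project is built.
The other residents' values sum to 33.
Cost minus that sum is 38 - 33 = 5.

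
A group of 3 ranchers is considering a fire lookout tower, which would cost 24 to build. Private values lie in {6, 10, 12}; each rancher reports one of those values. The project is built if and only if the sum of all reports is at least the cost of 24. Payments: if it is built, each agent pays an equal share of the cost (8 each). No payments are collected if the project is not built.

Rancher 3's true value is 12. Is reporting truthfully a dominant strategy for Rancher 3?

Yes

Check each profile of the others' reports and compare truth against every alternative report.
Others report (6, 6): truth gives 4, best alternative gives 0.
Others report (6, 10): truth gives 4, best alternative gives 4.
Others report (6, 12): truth gives 4, best alternative gives 4.
Others report (10, 6): truth gives 4, best alternative gives 4.
Others report (10, 10): truth gives 4, best alternative gives 4.
Others report (10, 12): truth gives 4, best alternative gives 4.
(Remaining 3 profiles checked similarly; truth is weakly best in each.)
In every case the truthful report is at least as good as any alternative, so it is a dominant strategy.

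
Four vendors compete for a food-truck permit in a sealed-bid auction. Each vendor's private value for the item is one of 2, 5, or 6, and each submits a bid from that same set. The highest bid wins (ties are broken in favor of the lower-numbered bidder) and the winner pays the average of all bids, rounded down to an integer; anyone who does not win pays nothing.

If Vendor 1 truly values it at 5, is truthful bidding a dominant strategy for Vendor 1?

No

Consider the case where Vendor 2 bids 2, Vendor 3 bids 2 and Vendor 4 bids 6.
Truthful bid 5: loses, pays 0, utility 0.
Bid 6 instead: wins, pays 4, utility 5 - 4 = 1.
Since 1 > 0, bidding 6 is strictly better here, so truthful bidding is not dominant.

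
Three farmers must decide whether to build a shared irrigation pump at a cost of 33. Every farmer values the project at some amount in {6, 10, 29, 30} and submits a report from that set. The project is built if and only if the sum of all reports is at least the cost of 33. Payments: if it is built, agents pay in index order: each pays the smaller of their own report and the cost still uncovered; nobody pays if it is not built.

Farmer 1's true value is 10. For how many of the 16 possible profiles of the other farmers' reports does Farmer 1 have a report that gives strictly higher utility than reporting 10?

12

Others report (6, 29): truth gives 0; report 6 gives 4 > 0. Violating.
Others report (6, 30): truth gives 0; report 6 gives 4 > 0. Violating.
Others report (10, 29): truth gives 0; report 6 gives 4 > 0. Violating.
Others report (10, 30): truth gives 0; report 6 gives 4 > 0. Violating.
Others report (6, 6): truth gives 0; no alternative beats it.
Others report (6, 10): truth gives 0; no alternative beats it.
(Checking all 16 profiles: 12 have a profitable deviation, 4 do not.)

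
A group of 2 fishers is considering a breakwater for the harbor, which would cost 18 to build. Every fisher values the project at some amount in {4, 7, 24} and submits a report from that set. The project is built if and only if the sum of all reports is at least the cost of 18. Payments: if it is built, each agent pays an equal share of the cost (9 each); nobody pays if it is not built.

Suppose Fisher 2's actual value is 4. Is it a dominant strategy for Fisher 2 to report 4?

Yes

Check each profile of the others' reports and compare truth against every alternative report.
Others report (24): truth gives -5, best alternative gives -5.
Others report (4): truth gives 0, best alternative gives 0.
Others report (7): truth gives 0, best alternative gives 0.
In every case the truthful report is at least as good as any alternative, so it is a dominant strategy.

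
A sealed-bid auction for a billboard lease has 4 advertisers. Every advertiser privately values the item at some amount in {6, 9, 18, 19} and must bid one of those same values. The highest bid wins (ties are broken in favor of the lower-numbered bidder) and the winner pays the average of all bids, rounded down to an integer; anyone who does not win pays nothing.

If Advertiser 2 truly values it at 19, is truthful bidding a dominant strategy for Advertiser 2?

Consider the case where Advertiser 1 bids 6, Advertiser 3 bids 6 and Advertiser 4 bids 6.
Truthful bid 19: wins, pays 9, utility 19 - 9 = 10.
Bid 9 instead: wins, pays 6, utility 19 - 6 = 13.
Since 13 > 10, bidding 9 is strictly better here, so truthful bidding is not dominant.

No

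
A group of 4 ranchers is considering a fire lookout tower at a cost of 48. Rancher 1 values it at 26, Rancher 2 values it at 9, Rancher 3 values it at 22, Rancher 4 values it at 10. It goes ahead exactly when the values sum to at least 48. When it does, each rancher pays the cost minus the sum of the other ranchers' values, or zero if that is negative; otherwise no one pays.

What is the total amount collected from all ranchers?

10

Total value 67 ≥ cost 48, so it is built.
Rancher 1: others sum to 41; max(0, 48 - 41) = 7.
Rancher 2: others sum to 58; max(0, 48 - 58) = 0.
Rancher 3: others sum to 45; max(0, 48 - 45) = 3.
Rancher 4: others sum to 57; max(0, 48 - 57) = 0.
Total collected = 7 + 0 + 3 + 0 = 10.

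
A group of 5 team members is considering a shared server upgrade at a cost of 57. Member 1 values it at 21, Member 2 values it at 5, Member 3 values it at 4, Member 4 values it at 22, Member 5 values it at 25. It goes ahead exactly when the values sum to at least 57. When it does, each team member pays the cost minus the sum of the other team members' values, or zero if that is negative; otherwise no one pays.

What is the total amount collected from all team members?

Total value 77 ≥ cost 57, so it is built.
Member 1: others sum to 56; max(0, 57 - 56) = 1.
Member 2: others sum to 72; max(0, 57 - 72) = 0.
Member 3: others sum to 73; max(0, 57 - 73) = 0.
Member 4: others sum to 55; max(0, 57 - 55) = 2.
Member 5: others sum to 52; max(0, 57 - 52) = 5.
Total collected = 1 + 0 + 0 + 2 + 5 = 8.

8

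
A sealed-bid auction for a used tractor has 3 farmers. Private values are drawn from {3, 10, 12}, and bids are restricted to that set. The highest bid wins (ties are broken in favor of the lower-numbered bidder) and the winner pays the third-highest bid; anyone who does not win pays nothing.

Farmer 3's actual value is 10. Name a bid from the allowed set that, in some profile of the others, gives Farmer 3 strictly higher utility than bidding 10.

Suppose Farmer 1 bids 3 and Farmer 2 bids 10.
Bid 10: loses, pays 0, utility 0.
Bid 12: wins, pays 3, utility 10 - 3 = 7.
So bidding 12 beats truth here (7 > 0).

12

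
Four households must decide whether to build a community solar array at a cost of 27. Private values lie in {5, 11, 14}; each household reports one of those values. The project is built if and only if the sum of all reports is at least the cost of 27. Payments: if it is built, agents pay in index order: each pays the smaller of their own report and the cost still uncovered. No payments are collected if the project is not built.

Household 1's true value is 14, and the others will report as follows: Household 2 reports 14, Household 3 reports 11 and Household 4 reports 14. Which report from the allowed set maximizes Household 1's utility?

5

Report 5: project built, pays 5, utility 14 - 5 = 9.
Report 11: project built, pays 11, utility 14 - 11 = 3.
Report 14: project built, pays 14, utility 14 - 14 = 0.
The best choice is 5 with utility 9.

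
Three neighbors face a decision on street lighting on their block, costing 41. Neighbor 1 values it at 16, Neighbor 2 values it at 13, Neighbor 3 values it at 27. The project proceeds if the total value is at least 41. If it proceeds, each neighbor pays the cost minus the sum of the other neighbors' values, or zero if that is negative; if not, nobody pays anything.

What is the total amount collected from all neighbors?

13

Total value 56 ≥ cost 41, so it is built.
Neighbor 1: others sum to 40; max(0, 41 - 40) = 1.
Neighbor 2: others sum to 43; max(0, 41 - 43) = 0.
Neighbor 3: others sum to 29; max(0, 41 - 29) = 12.
Total collected = 1 + 0 + 12 = 13.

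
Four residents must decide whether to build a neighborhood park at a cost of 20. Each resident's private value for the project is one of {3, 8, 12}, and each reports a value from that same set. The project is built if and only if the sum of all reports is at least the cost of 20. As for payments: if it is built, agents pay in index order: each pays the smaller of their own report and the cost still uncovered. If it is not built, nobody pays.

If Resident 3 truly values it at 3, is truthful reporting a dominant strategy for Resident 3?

Check each profile of the others' reports and compare truth against every alternative report.
Others report (3, 3, 8): truth gives 0, best alternative gives -5.
Others report (3, 3, 12): truth gives 0, best alternative gives -5.
Others report (3, 8, 3): truth gives 0, best alternative gives -5.
Others report (3, 8, 8): truth gives 0, best alternative gives -5.
Others report (3, 8, 12): truth gives 0, best alternative gives -5.
Others report (8, 3, 3): truth gives 0, best alternative gives -5.
(Remaining 21 profiles checked similarly; truth is weakly best in each.)
In every case the truthful report is at least as good as any alternative, so it is a dominant strategy.

Yes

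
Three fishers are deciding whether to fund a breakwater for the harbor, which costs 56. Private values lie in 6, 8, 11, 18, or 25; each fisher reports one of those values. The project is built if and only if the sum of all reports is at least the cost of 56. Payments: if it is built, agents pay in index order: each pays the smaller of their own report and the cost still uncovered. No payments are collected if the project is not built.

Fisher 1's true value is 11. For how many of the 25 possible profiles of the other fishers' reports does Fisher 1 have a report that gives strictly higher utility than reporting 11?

Others report (25, 25): truth gives 0; report 6 gives 5 > 0. Violating.
Others report (6, 6): truth gives 0; no alternative beats it.
Others report (6, 8): truth gives 0; no alternative beats it.
(Checking all 25 profiles: 1 has a profitable deviation, 24 do not.)

1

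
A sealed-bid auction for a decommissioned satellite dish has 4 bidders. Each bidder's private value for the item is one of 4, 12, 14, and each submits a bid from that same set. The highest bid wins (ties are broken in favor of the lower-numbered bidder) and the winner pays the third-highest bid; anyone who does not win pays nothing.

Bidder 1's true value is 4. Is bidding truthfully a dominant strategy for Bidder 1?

Yes

Check each profile of the others' bids and compare truth against every alternative bid.
Others bid (4, 12, 12): truth gives 0, best alternative gives -8.
Others bid (12, 4, 12): truth gives 0, best alternative gives -8.
Others bid (12, 12, 4): truth gives 0, best alternative gives -8.
Others bid (12, 12, 12): truth gives 0, best alternative gives -8.
Others bid (4, 4, 4): truth gives 0, best alternative gives 0.
Others bid (4, 4, 12): truth gives 0, best alternative gives 0.
(Remaining 21 profiles checked similarly; truth is weakly best in each.)
In every case the truthful bid is at least as good as any alternative, so it is a dominant strategy.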